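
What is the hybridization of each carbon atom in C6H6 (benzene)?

Every ring carbon has three σ bonds and contributes one p electron to the aromatic π system.

sp^2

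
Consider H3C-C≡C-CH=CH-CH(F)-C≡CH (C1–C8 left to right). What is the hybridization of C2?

C2: 2 σ bonds, plus two π bonds — 2 electron domains, sp.

sp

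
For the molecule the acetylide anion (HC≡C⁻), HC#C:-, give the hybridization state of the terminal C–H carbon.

sp

The terminal C–H carbon is sp: 2 σ bonds, plus two π bonds, 2 electron-density regions.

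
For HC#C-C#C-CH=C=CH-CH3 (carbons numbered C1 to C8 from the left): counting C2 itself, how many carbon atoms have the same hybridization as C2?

5

C2 is sp (two π bonds).
C1: sp ✓
C2: sp ✓
C3: sp ✓
C4: sp ✓
C5: sp2
C6: sp ✓
C7: sp2
C8: sp3
5 carbons are sp.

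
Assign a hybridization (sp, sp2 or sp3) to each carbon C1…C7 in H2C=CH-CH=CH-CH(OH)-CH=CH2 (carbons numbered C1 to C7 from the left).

C1 sp2, C2 sp2, C3 sp2, C4 sp2, C5 sp3, C6 sp2, C7 sp2

C1 (3 σ bonds, plus one π bond) has steric number 3: sp2.
C2: 3 σ bonds, plus one π bond — 3 electron domains, sp2.
C3 has 3 σ bonds, plus one π bond: steric number 3 → sp2.
C4: 3 σ bonds, plus one π bond; 3 regions of electron density → sp2.
C5 carries 4 σ bonds, giving a steric number of 4, so it is sp3.
C6 has 3 σ bonds, plus one π bond: steric number 3 → sp2.
C7 is sp2: 3 σ bonds, plus one π bond, 3 electron-density regions.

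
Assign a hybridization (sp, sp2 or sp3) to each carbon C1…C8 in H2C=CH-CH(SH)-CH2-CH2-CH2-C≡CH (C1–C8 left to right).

C1 has 3 σ bonds, plus one π bond: steric number 3 → sp2.
C2 — 3 σ bonds, plus one π bond. Steric number 3, so sp2.
C3 is sp3: 4 σ bonds, 4 electron-density regions.
C4 is sp3: 4 σ bonds, 4 electron-density regions.
C5 (4 σ bonds) has steric number 4: sp3.
C6: 4 σ bonds; 4 regions of electron density → sp3.
C7 is sp: 2 σ bonds, plus two π bonds, 2 electron-density regions.
C8 (2 σ bonds, plus two π bonds) has steric number 2: sp.

C1 sp2, C2 sp2, C3 sp3, C4 sp3, C5 sp3, C6 sp3, C7 sp, C8 sp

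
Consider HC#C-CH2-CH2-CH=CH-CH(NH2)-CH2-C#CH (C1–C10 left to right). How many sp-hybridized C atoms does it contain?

4

C1: sp ✓
C2: sp ✓
C3: sp3
C4: sp3
C5: sp2
C6: sp2
C7: sp3
C8: sp3
C9: sp ✓
C10: sp ✓
C1, C2, C9, C10 → 4 sp carbons.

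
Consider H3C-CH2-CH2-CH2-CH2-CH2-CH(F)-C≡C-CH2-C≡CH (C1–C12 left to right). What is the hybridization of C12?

C12 is sp: 2 σ bonds, plus two π bonds, 2 electron-density regions.

sp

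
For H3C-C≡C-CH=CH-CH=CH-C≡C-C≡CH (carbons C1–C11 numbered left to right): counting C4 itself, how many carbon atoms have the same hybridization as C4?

4

C4 is sp2 (one π bond).
C1: sp3
C2: sp
C3: sp
C4: sp2 ✓
C5: sp2 ✓
C6: sp2 ✓
C7: sp2 ✓
C8: sp
C9: sp
C10: sp
C11: sp
4 carbons are sp2.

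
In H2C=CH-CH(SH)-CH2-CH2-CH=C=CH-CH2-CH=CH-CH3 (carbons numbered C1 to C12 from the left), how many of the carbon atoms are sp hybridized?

C1: sp2
C2: sp2
C3: sp3
C4: sp3
C5: sp3
C6: sp2
C7: sp ✓
C8: sp2
C9: sp3
C10: sp2
C11: sp2
C12: sp3
C7 → 1 sp carbon.

1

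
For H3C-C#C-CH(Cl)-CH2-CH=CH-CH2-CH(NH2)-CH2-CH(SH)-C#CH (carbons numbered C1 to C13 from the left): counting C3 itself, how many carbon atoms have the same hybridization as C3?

4

C3 is sp (two π bonds).
C1: sp3
C2: sp ✓
C3: sp ✓
C4: sp3
C5: sp3
C6: sp2
C7: sp2
C8: sp3
C9: sp3
C10: sp3
C11: sp3
C12: sp ✓
C13: sp ✓
4 carbons are sp.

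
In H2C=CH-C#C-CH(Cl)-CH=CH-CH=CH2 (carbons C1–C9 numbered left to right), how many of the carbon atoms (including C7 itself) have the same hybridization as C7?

6

C7 is sp2 (one π bond).
C1: sp2 ✓
C2: sp2 ✓
C3: sp
C4: sp
C5: sp3
C6: sp2 ✓
C7: sp2 ✓
C8: sp2 ✓
C9: sp2 ✓
6 carbons are sp2.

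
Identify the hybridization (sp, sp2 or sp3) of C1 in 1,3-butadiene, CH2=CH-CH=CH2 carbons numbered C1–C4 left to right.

sp²

C1 — 3 σ bonds, plus one π bond. Steric number 3, so sp2.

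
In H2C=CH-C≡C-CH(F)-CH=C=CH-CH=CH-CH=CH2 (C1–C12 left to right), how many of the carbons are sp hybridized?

C1: sp2
C2: sp2
C3: sp ✓
C4: sp ✓
C5: sp3
C6: sp2
C7: sp ✓
C8: sp2
C9: sp2
C10: sp2
C11: sp2
C12: sp2
C3, C4, C7 → 3 sp carbons.

3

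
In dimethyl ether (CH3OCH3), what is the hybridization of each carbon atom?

Each carbon atom — 4 σ bonds. Steric number 4, so sp3.

sp3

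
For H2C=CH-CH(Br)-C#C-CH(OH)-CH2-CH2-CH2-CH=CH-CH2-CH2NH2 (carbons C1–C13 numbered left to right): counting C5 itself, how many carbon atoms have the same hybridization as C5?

2

C5 is sp (two π bonds).
C1: sp2
C2: sp2
C3: sp3
C4: sp ✓
C5: sp ✓
C6: sp3
C7: sp3
C8: sp3
C9: sp3
C10: sp2
C11: sp2
C12: sp3
C13: sp3
2 carbons are sp.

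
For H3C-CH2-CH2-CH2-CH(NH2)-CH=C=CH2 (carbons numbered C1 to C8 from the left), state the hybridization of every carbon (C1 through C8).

C1: 4 σ bonds; 4 regions of electron density → sp3.
C2: 4 σ bonds — 4 electron domains, sp3.
C3 has 4 σ bonds: steric number 4 → sp3.
C4 — 4 σ bonds. Steric number 4, so sp3.
C5 — 4 σ bonds. Steric number 4, so sp3.
C6 carries 3 σ bonds, plus one π bond, giving a steric number of 3, so it is sp2.
C7 (2 σ bonds, plus two π bonds) has steric number 2: sp.
C8 (3 σ bonds, plus one π bond) has steric number 3: sp2.

C1 sp3, C2 sp3, C3 sp3, C4 sp3, C5 sp3, C6 sp2, C7 sp, C8 sp2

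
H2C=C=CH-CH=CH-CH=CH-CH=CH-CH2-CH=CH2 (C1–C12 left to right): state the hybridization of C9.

sp^2

C9 (3 σ bonds, plus one π bond) has steric number 3: sp2.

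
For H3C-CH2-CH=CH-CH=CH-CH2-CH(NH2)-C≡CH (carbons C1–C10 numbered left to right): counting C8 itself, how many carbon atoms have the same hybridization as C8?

4

C8 is sp3 (only σ bonds).
C1: sp3 ✓
C2: sp3 ✓
C3: sp2
C4: sp2
C5: sp2
C6: sp2
C7: sp3 ✓
C8: sp3 ✓
C9: sp
C10: sp
4 carbons are sp3.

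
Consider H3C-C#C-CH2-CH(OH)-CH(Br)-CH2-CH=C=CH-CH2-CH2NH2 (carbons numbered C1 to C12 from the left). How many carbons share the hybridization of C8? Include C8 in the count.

2

C8 is sp2 (one π bond).
C1: sp3
C2: sp
C3: sp
C4: sp3
C5: sp3
C6: sp3
C7: sp3
C8: sp2 ✓
C9: sp
C10: sp2 ✓
C11: sp3
C12: sp3
2 carbons are sp2.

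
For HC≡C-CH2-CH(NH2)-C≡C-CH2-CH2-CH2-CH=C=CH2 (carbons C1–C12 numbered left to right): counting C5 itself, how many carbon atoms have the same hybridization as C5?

5

C5 is sp (two π bonds).
C1: sp ✓
C2: sp ✓
C3: sp3
C4: sp3
C5: sp ✓
C6: sp ✓
C7: sp3
C8: sp3
C9: sp3
C10: sp2
C11: sp ✓
C12: sp2
5 carbons are sp.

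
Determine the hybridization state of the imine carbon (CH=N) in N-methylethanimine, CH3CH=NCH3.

sp²

The imine carbon (CH=N) has 3 σ bonds, plus one π bond: steric number 3 → sp2.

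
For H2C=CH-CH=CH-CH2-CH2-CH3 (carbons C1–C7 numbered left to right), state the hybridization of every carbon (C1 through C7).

C1 sp2, C2 sp2, C3 sp2, C4 sp2, C5 sp3, C6 sp3, C7 sp3

C1: 3 σ bonds, plus one π bond; 3 regions of electron density → sp2.
C2 carries 3 σ bonds, plus one π bond, giving a steric number of 3, so it is sp2.
C3 is sp2: 3 σ bonds, plus one π bond, 3 electron-density regions.
C4 is sp2: 3 σ bonds, plus one π bond, 3 electron-density regions.
C5 is sp3: 4 σ bonds, 4 electron-density regions.
C6 carries 4 σ bonds, giving a steric number of 4, so it is sp3.
C7: 4 σ bonds — 4 electron domains, sp3.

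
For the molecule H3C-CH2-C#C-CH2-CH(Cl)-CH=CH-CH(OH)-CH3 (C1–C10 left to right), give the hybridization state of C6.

sp3

C6 is sp3: 4 σ bonds, 4 electron-density regions.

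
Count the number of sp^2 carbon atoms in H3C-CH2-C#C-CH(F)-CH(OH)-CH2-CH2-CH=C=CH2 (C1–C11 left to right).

2

C1: sp3
C2: sp3
C3: sp
C4: sp
C5: sp3
C6: sp3
C7: sp3
C8: sp3
C9: sp2 ✓
C10: sp
C11: sp2 ✓
C9, C11 → 2 sp2 carbons.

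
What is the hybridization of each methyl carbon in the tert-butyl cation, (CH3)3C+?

Each methyl carbon carries 4 σ bonds, giving a steric number of 4, so it is sp3.

sp³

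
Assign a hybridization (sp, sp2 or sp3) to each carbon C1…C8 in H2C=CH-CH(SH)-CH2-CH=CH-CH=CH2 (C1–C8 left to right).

C1 sp2, C2 sp2, C3 sp3, C4 sp3, C5 sp2, C6 sp2, C7 sp2, C8 sp2

C1 is sp2: 3 σ bonds, plus one π bond, 3 electron-density regions.
C2: 3 σ bonds, plus one π bond — 3 electron domains, sp2.
C3: 4 σ bonds — 4 electron domains, sp3.
C4 is sp3: 4 σ bonds, 4 electron-density regions.
C5 (3 σ bonds, plus one π bond) has steric number 3: sp2.
C6 (3 σ bonds, plus one π bond) has steric number 3: sp2.
C7 (3 σ bonds, plus one π bond) has steric number 3: sp2.
C8: 3 σ bonds, plus one π bond — 3 electron domains, sp2.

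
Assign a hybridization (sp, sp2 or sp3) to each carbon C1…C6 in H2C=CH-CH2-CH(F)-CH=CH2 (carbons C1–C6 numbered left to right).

C1 sp2, C2 sp2, C3 sp3, C4 sp3, C5 sp2, C6 sp2

C1: 3 σ bonds, plus one π bond — 3 electron domains, sp2.
C2 carries 3 σ bonds, plus one π bond, giving a steric number of 3, so it is sp2.
C3: 4 σ bonds; 4 regions of electron density → sp3.
C4 — 4 σ bonds. Steric number 4, so sp3.
C5 has 3 σ bonds, plus one π bond: steric number 3 → sp2.
C6 (3 σ bonds, plus one π bond) has steric number 3: sp2.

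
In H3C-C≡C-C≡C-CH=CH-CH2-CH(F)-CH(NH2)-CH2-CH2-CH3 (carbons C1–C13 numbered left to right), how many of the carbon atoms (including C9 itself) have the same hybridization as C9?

7

C9 is sp3 (only σ bonds).
C1: sp3 ✓
C2: sp
C3: sp
C4: sp
C5: sp
C6: sp2
C7: sp2
C8: sp3 ✓
C9: sp3 ✓
C10: sp3 ✓
C11: sp3 ✓
C12: sp3 ✓
C13: sp3 ✓
7 carbons are sp3.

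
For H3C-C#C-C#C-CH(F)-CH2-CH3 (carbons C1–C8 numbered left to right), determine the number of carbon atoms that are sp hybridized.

4

C1: sp3
C2: sp ✓
C3: sp ✓
C4: sp ✓
C5: sp ✓
C6: sp3
C7: sp3
C8: sp3
C2, C3, C4, C5 → 4 sp carbons.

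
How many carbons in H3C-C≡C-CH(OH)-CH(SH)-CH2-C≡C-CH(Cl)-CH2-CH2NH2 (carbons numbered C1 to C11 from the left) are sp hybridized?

C1: sp3
C2: sp ✓
C3: sp ✓
C4: sp3
C5: sp3
C6: sp3
C7: sp ✓
C8: sp ✓
C9: sp3
C10: sp3
C11: sp3
C2, C3, C7, C8 → 4 sp carbons.

4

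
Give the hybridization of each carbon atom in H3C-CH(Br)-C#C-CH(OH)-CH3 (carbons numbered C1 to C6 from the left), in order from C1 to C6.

C1 is sp3: 4 σ bonds, 4 electron-density regions.
C2: 4 σ bonds; 4 regions of electron density → sp3.
C3: 2 σ bonds, plus two π bonds; 2 regions of electron density → sp.
C4 carries 2 σ bonds, plus two π bonds, giving a steric number of 2, so it is sp.
C5 — 4 σ bonds. Steric number 4, so sp3.
C6 carries 4 σ bonds, giving a steric number of 4, so it is sp3.

C1 sp3, C2 sp3, C3 sp, C4 sp, C5 sp3, C6 sp3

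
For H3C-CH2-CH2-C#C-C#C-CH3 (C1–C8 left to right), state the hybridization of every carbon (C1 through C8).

C1: 4 σ bonds; 4 regions of electron density → sp3.
C2 is sp3: 4 σ bonds, 4 electron-density regions.
C3: 4 σ bonds; 4 regions of electron density → sp3.
C4 — 2 σ bonds, plus two π bonds. Steric number 2, so sp.
C5 carries 2 σ bonds, plus two π bonds, giving a steric number of 2, so it is sp.
C6 (2 σ bonds, plus two π bonds) has steric number 2: sp.
C7 carries 2 σ bonds, plus two π bonds, giving a steric number of 2, so it is sp.
C8 is sp3: 4 σ bonds, 4 electron-density regions.

C1 sp3, C2 sp3, C3 sp3, C4 sp, C5 sp, C6 sp, C7 sp, C8 sp3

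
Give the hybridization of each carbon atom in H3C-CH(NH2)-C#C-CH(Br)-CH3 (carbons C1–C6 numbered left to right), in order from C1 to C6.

C1 sp3, C2 sp3, C3 sp, C4 sp, C5 sp3, C6 sp3

C1 is sp3: 4 σ bonds, 4 electron-density regions.
C2 — 4 σ bonds. Steric number 4, so sp3.
C3 carries 2 σ bonds, plus two π bonds, giving a steric number of 2, so it is sp.
C4 (2 σ bonds, plus two π bonds) has steric number 2: sp.
C5 has 4 σ bonds: steric number 4 → sp3.
C6 is sp3: 4 σ bonds, 4 electron-density regions.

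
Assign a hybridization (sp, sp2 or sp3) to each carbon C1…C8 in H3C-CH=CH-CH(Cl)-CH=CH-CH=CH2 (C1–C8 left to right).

C1 has 4 σ bonds: steric number 4 → sp3.
C2: 3 σ bonds, plus one π bond; 3 regions of electron density → sp2.
C3 is sp2: 3 σ bonds, plus one π bond, 3 electron-density regions.
C4 has 4 σ bonds: steric number 4 → sp3.
C5 — 3 σ bonds, plus one π bond. Steric number 3, so sp2.
C6: 3 σ bonds, plus one π bond; 3 regions of electron density → sp2.
C7 (3 σ bonds, plus one π bond) has steric number 3: sp2.
C8 has 3 σ bonds, plus one π bond: steric number 3 → sp2.

C1 sp3, C2 sp2, C3 sp2, C4 sp3, C5 sp2, C6 sp2, C7 sp2, C8 sp2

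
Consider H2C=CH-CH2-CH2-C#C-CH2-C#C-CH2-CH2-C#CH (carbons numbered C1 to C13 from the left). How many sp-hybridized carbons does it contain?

C1: sp2
C2: sp2
C3: sp3
C4: sp3
C5: sp ✓
C6: sp ✓
C7: sp3
C8: sp ✓
C9: sp ✓
C10: sp3
C11: sp3
C12: sp ✓
C13: sp ✓
C5, C6, C8, C9, C12, C13 → 6 sp carbons.

6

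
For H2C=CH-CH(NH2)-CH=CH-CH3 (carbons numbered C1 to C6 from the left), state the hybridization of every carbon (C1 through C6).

C1 is sp2: 3 σ bonds, plus one π bond, 3 electron-density regions.
C2 is sp2: 3 σ bonds, plus one π bond, 3 electron-density regions.
C3: 4 σ bonds — 4 electron domains, sp3.
C4 is sp2: 3 σ bonds, plus one π bond, 3 electron-density regions.
C5 is sp2: 3 σ bonds, plus one π bond, 3 electron-density regions.
C6 (4 σ bonds) has steric number 4: sp3.

C1 sp2, C2 sp2, C3 sp3, C4 sp2, C5 sp2, C6 sp3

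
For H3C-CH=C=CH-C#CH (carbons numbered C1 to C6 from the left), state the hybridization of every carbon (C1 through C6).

C1 sp3, C2 sp2, C3 sp, C4 sp2, C5 sp, C6 sp

C1 — 4 σ bonds. Steric number 4, so sp3.
C2 has 3 σ bonds, plus one π bond: steric number 3 → sp2.
C3 is sp: 2 σ bonds, plus two π bonds, 2 electron-density regions.
C4 — 3 σ bonds, plus one π bond. Steric number 3, so sp2.
C5 — 2 σ bonds, plus two π bonds. Steric number 2, so sp.
C6 has 2 σ bonds, plus two π bonds: steric number 2 → sp.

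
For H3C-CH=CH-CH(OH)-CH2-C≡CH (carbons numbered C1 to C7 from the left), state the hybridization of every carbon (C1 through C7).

C1 sp3, C2 sp2, C3 sp2, C4 sp3, C5 sp3, C6 sp, C7 sp

C1 — 4 σ bonds. Steric number 4, so sp3.
C2: 3 σ bonds, plus one π bond — 3 electron domains, sp2.
C3: 3 σ bonds, plus one π bond; 3 regions of electron density → sp2.
C4 is sp3: 4 σ bonds, 4 electron-density regions.
C5 (4 σ bonds) has steric number 4: sp3.
C6 (2 σ bonds, plus two π bonds) has steric number 2: sp.
C7 — 2 σ bonds, plus two π bonds. Steric number 2, so sp.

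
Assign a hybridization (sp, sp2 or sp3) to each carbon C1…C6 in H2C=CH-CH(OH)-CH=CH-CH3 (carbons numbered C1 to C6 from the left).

C1 carries 3 σ bonds, plus one π bond, giving a steric number of 3, so it is sp2.
C2: 3 σ bonds, plus one π bond — 3 electron domains, sp2.
C3: 4 σ bonds; 4 regions of electron density → sp3.
C4 carries 3 σ bonds, plus one π bond, giving a steric number of 3, so it is sp2.
C5 — 3 σ bonds, plus one π bond. Steric number 3, so sp2.
C6: 4 σ bonds — 4 electron domains, sp3.

C1 sp2, C2 sp2, C3 sp3, C4 sp2, C5 sp2, C6 sp3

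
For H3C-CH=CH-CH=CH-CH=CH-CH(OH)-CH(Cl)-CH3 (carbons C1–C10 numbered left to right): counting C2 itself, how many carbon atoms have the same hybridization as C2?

C2 is sp2 (one π bond).
C1: sp3
C2: sp2 ✓
C3: sp2 ✓
C4: sp2 ✓
C5: sp2 ✓
C6: sp2 ✓
C7: sp2 ✓
C8: sp3
C9: sp3
C10: sp3
6 carbons are sp2.

6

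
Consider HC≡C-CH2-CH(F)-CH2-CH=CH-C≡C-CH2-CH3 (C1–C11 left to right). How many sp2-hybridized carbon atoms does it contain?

C1: sp
C2: sp
C3: sp3
C4: sp3
C5: sp3
C6: sp2 ✓
C7: sp2 ✓
C8: sp
C9: sp
C10: sp3
C11: sp3
C6, C7 → 2 sp2 carbons.

2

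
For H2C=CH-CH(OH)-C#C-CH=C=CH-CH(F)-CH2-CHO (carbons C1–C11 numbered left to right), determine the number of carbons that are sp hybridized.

C1: sp2
C2: sp2
C3: sp3
C4: sp ✓
C5: sp ✓
C6: sp2
C7: sp ✓
C8: sp2
C9: sp3
C10: sp3
C11: sp2
C4, C5, C7 → 3 sp carbons.

3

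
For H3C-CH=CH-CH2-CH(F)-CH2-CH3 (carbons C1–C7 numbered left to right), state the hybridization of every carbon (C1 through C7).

C1 is sp3: 4 σ bonds, 4 electron-density regions.
C2: 3 σ bonds, plus one π bond; 3 regions of electron density → sp2.
C3 carries 3 σ bonds, plus one π bond, giving a steric number of 3, so it is sp2.
C4: 4 σ bonds — 4 electron domains, sp3.
C5 — 4 σ bonds. Steric number 4, so sp3.
C6: 4 σ bonds; 4 regions of electron density → sp3.
C7 carries 4 σ bonds, giving a steric number of 4, so it is sp3.

C1 sp3, C2 sp2, C3 sp2, C4 sp3, C5 sp3, C6 sp3, C7 sp3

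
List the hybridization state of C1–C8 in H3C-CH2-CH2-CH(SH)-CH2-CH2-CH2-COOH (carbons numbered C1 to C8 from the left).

C1 sp3, C2 sp3, C3 sp3, C4 sp3, C5 sp3, C6 sp3, C7 sp3, C8 sp2

C1 has 4 σ bonds: steric number 4 → sp3.
C2 — 4 σ bonds. Steric number 4, so sp3.
C3: 4 σ bonds; 4 regions of electron density → sp3.
C4 is sp3: 4 σ bonds, 4 electron-density regions.
C5 — 4 σ bonds. Steric number 4, so sp3.
C6 carries 4 σ bonds, giving a steric number of 4, so it is sp3.
C7 is sp3: 4 σ bonds, 4 electron-density regions.
C8 (3 σ bonds, plus one π bond) has steric number 3: sp2.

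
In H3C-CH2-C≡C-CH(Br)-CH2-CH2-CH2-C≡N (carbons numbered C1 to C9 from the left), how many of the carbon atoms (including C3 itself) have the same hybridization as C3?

3

C3 is sp (two π bonds).
C1: sp3
C2: sp3
C3: sp ✓
C4: sp ✓
C5: sp3
C6: sp3
C7: sp3
C8: sp3
C9: sp ✓
3 carbons are sp.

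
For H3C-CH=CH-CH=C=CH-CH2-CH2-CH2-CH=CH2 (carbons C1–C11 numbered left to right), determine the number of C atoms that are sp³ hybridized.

4

C1: sp3 ✓
C2: sp2
C3: sp2
C4: sp2
C5: sp
C6: sp2
C7: sp3 ✓
C8: sp3 ✓
C9: sp3 ✓
C10: sp2
C11: sp2
C1, C7, C8, C9 → 4 sp3 carbons.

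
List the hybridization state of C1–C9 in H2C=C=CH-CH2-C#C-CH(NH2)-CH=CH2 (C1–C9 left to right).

C1: 3 σ bonds, plus one π bond — 3 electron domains, sp2.
C2 — 2 σ bonds, plus two π bonds. Steric number 2, so sp.
C3 — 3 σ bonds, plus one π bond. Steric number 3, so sp2.
C4 (4 σ bonds) has steric number 4: sp3.
C5: 2 σ bonds, plus two π bonds — 2 electron domains, sp.
C6 is sp: 2 σ bonds, plus two π bonds, 2 electron-density regions.
C7: 4 σ bonds; 4 regions of electron density → sp3.
C8: 3 σ bonds, plus one π bond; 3 regions of electron density → sp2.
C9 has 3 σ bonds, plus one π bond: steric number 3 → sp2.

C1 sp2, C2 sp, C3 sp2, C4 sp3, C5 sp, C6 sp, C7 sp3, C8 sp2, C9 sp2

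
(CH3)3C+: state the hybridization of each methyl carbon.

sp3

Each methyl carbon — 4 σ bonds. Steric number 4, so sp3.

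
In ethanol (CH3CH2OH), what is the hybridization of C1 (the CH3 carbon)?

C1 (the CH3 carbon): 4 σ bonds — 4 electron domains, sp3.

sp^3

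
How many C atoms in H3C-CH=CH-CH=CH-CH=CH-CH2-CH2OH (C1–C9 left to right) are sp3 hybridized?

C1: sp3 ✓
C2: sp2
C3: sp2
C4: sp2
C5: sp2
C6: sp2
C7: sp2
C8: sp3 ✓
C9: sp3 ✓
C1, C8, C9 → 3 sp3 carbons.

3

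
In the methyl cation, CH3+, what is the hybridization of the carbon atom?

sp^2

Three σ bonds to H, empty p orbital → sp2, trigonal planar.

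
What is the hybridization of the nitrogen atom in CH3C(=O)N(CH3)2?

sp2

Amide resonance: N lone pair conjugated with C=O → sp2.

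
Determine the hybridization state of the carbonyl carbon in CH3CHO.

sp²

The carbonyl carbon (3 σ bonds, plus one π bond) has steric number 3: sp2.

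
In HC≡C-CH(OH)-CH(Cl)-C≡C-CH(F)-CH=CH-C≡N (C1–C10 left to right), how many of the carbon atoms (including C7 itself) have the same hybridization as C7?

3

C7 is sp3 (only σ bonds).
C1: sp
C2: sp
C3: sp3 ✓
C4: sp3 ✓
C5: sp
C6: sp
C7: sp3 ✓
C8: sp2
C9: sp2
C10: sp
3 carbons are sp3.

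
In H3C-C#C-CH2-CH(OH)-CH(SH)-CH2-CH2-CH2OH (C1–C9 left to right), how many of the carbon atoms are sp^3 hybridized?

7

C1: sp3 ✓
C2: sp
C3: sp
C4: sp3 ✓
C5: sp3 ✓
C6: sp3 ✓
C7: sp3 ✓
C8: sp3 ✓
C9: sp3 ✓
C1, C4, C5, C6, C7, C8, C9 → 7 sp3 carbons.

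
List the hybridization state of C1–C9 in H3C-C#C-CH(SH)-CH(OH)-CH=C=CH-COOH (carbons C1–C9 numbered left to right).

C1 is sp3: 4 σ bonds, 4 electron-density regions.
C2 — 2 σ bonds, plus two π bonds. Steric number 2, so sp.
C3 has 2 σ bonds, plus two π bonds: steric number 2 → sp.
C4 has 4 σ bonds: steric number 4 → sp3.
C5 — 4 σ bonds. Steric number 4, so sp3.
C6 carries 3 σ bonds, plus one π bond, giving a steric number of 3, so it is sp2.
C7: 2 σ bonds, plus two π bonds — 2 electron domains, sp.
C8 carries 3 σ bonds, plus one π bond, giving a steric number of 3, so it is sp2.
C9: 3 σ bonds, plus one π bond; 3 regions of electron density → sp2.

C1 sp3, C2 sp, C3 sp, C4 sp3, C5 sp3, C6 sp2, C7 sp, C8 sp2, C9 sp2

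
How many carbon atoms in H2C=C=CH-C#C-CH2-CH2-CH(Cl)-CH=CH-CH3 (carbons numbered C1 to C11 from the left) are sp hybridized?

C1: sp2
C2: sp ✓
C3: sp2
C4: sp ✓
C5: sp ✓
C6: sp3
C7: sp3
C8: sp3
C9: sp2
C10: sp2
C11: sp3
C2, C4, C5 → 3 sp carbons.

3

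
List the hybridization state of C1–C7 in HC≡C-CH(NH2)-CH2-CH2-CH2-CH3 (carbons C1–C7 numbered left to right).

C1 has 2 σ bonds, plus two π bonds: steric number 2 → sp.
C2: 2 σ bonds, plus two π bonds; 2 regions of electron density → sp.
C3 has 4 σ bonds: steric number 4 → sp3.
C4: 4 σ bonds — 4 electron domains, sp3.
C5 is sp3: 4 σ bonds, 4 electron-density regions.
C6 — 4 σ bonds. Steric number 4, so sp3.
C7: 4 σ bonds — 4 electron domains, sp3.

C1 sp, C2 sp, C3 sp3, C4 sp3, C5 sp3, C6 sp3, C7 sp3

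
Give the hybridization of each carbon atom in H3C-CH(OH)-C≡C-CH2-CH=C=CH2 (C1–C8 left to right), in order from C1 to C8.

C1 sp3, C2 sp3, C3 sp, C4 sp, C5 sp3, C6 sp2, C7 sp, C8 sp2

C1 has 4 σ bonds: steric number 4 → sp3.
C2 — 4 σ bonds. Steric number 4, so sp3.
C3: 2 σ bonds, plus two π bonds; 2 regions of electron density → sp.
C4 — 2 σ bonds, plus two π bonds. Steric number 2, so sp.
C5 (4 σ bonds) has steric number 4: sp3.
C6 is sp2: 3 σ bonds, plus one π bond, 3 electron-density regions.
C7: 2 σ bonds, plus two π bonds — 2 electron domains, sp.
C8 carries 3 σ bonds, plus one π bond, giving a steric number of 3, so it is sp2.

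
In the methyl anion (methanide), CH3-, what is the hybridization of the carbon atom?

sp^3

Three σ bonds + one lone pair = steric number 4 → sp3, pyramidal.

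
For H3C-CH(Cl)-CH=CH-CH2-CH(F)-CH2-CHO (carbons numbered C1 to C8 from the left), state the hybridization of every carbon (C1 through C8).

C1: 4 σ bonds; 4 regions of electron density → sp3.
C2 (4 σ bonds) has steric number 4: sp3.
C3 — 3 σ bonds, plus one π bond. Steric number 3, so sp2.
C4 has 3 σ bonds, plus one π bond: steric number 3 → sp2.
C5 carries 4 σ bonds, giving a steric number of 4, so it is sp3.
C6 (4 σ bonds) has steric number 4: sp3.
C7 is sp3: 4 σ bonds, 4 electron-density regions.
C8 (3 σ bonds, plus one π bond) has steric number 3: sp2.

C1 sp3, C2 sp3, C3 sp2, C4 sp2, C5 sp3, C6 sp3, C7 sp3, C8 sp2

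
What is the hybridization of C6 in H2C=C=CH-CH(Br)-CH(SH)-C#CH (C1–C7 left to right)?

C6 — 2 σ bonds, plus two π bonds. Steric number 2, so sp.

sp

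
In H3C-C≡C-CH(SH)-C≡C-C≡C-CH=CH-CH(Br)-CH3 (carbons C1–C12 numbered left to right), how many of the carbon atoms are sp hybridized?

6

C1: sp3
C2: sp ✓
C3: sp ✓
C4: sp3
C5: sp ✓
C6: sp ✓
C7: sp ✓
C8: sp ✓
C9: sp2
C10: sp2
C11: sp3
C12: sp3
C2, C3, C5, C6, C7, C8 → 6 sp carbons.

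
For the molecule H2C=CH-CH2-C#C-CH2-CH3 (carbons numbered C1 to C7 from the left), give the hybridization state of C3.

C3 (4 σ bonds) has steric number 4: sp3.

sp3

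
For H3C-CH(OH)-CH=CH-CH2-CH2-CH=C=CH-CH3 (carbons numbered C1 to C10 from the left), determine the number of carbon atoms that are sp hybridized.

C1: sp3
C2: sp3
C3: sp2
C4: sp2
C5: sp3
C6: sp3
C7: sp2
C8: sp ✓
C9: sp2
C10: sp3
C8 → 1 sp carbon.

1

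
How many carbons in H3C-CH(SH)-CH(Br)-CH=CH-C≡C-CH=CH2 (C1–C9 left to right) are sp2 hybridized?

4

C1: sp3
C2: sp3
C3: sp3
C4: sp2 ✓
C5: sp2 ✓
C6: sp
C7: sp
C8: sp2 ✓
C9: sp2 ✓
C4, C5, C8, C9 → 4 sp2 carbons.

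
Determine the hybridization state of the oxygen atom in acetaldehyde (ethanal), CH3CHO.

sp²

The oxygen atom: 1 σ bond and 2 lone pairs, plus one π bond — 3 electron domains, sp2.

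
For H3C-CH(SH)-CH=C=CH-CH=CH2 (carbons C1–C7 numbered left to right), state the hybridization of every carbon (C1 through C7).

C1 has 4 σ bonds: steric number 4 → sp3.
C2 — 4 σ bonds. Steric number 4, so sp3.
C3 has 3 σ bonds, plus one π bond: steric number 3 → sp2.
C4 (2 σ bonds, plus two π bonds) has steric number 2: sp.
C5 carries 3 σ bonds, plus one π bond, giving a steric number of 3, so it is sp2.
C6: 3 σ bonds, plus one π bond — 3 electron domains, sp2.
C7 carries 3 σ bonds, plus one π bond, giving a steric number of 3, so it is sp2.

C1 sp3, C2 sp3, C3 sp2, C4 sp, C5 sp2, C6 sp2, C7 sp2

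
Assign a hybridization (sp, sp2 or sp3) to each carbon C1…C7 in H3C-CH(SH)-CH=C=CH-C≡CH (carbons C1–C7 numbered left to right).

C1 sp3, C2 sp3, C3 sp2, C4 sp, C5 sp2, C6 sp, C7 sp

C1 has 4 σ bonds: steric number 4 → sp3.
C2 is sp3: 4 σ bonds, 4 electron-density regions.
C3: 3 σ bonds, plus one π bond — 3 electron domains, sp2.
C4: 2 σ bonds, plus two π bonds — 2 electron domains, sp.
C5 is sp2: 3 σ bonds, plus one π bond, 3 electron-density regions.
C6 is sp: 2 σ bonds, plus two π bonds, 2 electron-density regions.
C7: 2 σ bonds, plus two π bonds — 2 electron domains, sp.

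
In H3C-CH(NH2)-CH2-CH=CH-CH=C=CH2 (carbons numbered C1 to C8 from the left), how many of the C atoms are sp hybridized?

C1: sp3
C2: sp3
C3: sp3
C4: sp2
C5: sp2
C6: sp2
C7: sp ✓
C8: sp2
C7 → 1 sp carbon.

1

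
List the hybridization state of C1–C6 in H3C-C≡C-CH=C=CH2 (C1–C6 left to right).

C1 (4 σ bonds) has steric number 4: sp3.
C2 has 2 σ bonds, plus two π bonds: steric number 2 → sp.
C3 is sp: 2 σ bonds, plus two π bonds, 2 electron-density regions.
C4 (3 σ bonds, plus one π bond) has steric number 3: sp2.
C5 (2 σ bonds, plus two π bonds) has steric number 2: sp.
C6 is sp2: 3 σ bonds, plus one π bond, 3 electron-density regions.

C1 sp3, C2 sp, C3 sp, C4 sp2, C5 sp, C6 sp2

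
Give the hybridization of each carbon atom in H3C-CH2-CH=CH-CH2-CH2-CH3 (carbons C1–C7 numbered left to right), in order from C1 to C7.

C1: 4 σ bonds; 4 regions of electron density → sp3.
C2 is sp3: 4 σ bonds, 4 electron-density regions.
C3: 3 σ bonds, plus one π bond; 3 regions of electron density → sp2.
C4 is sp2: 3 σ bonds, plus one π bond, 3 electron-density regions.
C5 has 4 σ bonds: steric number 4 → sp3.
C6: 4 σ bonds — 4 electron domains, sp3.
C7 is sp3: 4 σ bonds, 4 electron-density regions.

C1 sp3, C2 sp3, C3 sp2, C4 sp2, C5 sp3, C6 sp3, C7 sp3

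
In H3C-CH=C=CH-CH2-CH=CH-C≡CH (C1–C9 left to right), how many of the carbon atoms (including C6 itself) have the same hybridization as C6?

4

C6 is sp2 (one π bond).
C1: sp3
C2: sp2 ✓
C3: sp
C4: sp2 ✓
C5: sp3
C6: sp2 ✓
C7: sp2 ✓
C8: sp
C9: sp
4 carbons are sp2.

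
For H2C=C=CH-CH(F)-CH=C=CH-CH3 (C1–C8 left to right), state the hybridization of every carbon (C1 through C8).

C1 sp2, C2 sp, C3 sp2, C4 sp3, C5 sp2, C6 sp, C7 sp2, C8 sp3

C1: 3 σ bonds, plus one π bond — 3 electron domains, sp2.
C2: 2 σ bonds, plus two π bonds; 2 regions of electron density → sp.
C3 is sp2: 3 σ bonds, plus one π bond, 3 electron-density regions.
C4 carries 4 σ bonds, giving a steric number of 4, so it is sp3.
C5 carries 3 σ bonds, plus one π bond, giving a steric number of 3, so it is sp2.
C6 is sp: 2 σ bonds, plus two π bonds, 2 electron-density regions.
C7 (3 σ bonds, plus one π bond) has steric number 3: sp2.
C8 (4 σ bonds) has steric number 4: sp3.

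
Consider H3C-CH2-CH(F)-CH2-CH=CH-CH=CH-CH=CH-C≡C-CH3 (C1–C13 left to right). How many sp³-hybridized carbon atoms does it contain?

5

C1: sp3 ✓
C2: sp3 ✓
C3: sp3 ✓
C4: sp3 ✓
C5: sp2
C6: sp2
C7: sp2
C8: sp2
C9: sp2
C10: sp2
C11: sp
C12: sp
C13: sp3 ✓
C1, C2, C3, C4, C13 → 5 sp3 carbons.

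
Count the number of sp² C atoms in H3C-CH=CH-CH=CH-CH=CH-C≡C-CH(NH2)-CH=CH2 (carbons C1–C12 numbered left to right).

8

C1: sp3
C2: sp2 ✓
C3: sp2 ✓
C4: sp2 ✓
C5: sp2 ✓
C6: sp2 ✓
C7: sp2 ✓
C8: sp
C9: sp
C10: sp3
C11: sp2 ✓
C12: sp2 ✓
C2, C3, C4, C5, C6, C7, C11, C12 → 8 sp2 carbons.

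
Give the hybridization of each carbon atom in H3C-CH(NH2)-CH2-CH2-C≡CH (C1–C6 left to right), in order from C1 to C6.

C1 is sp3: 4 σ bonds, 4 electron-density regions.
C2 — 4 σ bonds. Steric number 4, so sp3.
C3 has 4 σ bonds: steric number 4 → sp3.
C4 (4 σ bonds) has steric number 4: sp3.
C5: 2 σ bonds, plus two π bonds — 2 electron domains, sp.
C6 is sp: 2 σ bonds, plus two π bonds, 2 electron-density regions.

C1 sp3, C2 sp3, C3 sp3, C4 sp3, C5 sp, C6 sp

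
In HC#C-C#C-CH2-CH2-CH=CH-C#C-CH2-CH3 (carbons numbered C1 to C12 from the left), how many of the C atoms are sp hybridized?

6

C1: sp ✓
C2: sp ✓
C3: sp ✓
C4: sp ✓
C5: sp3
C6: sp3
C7: sp2
C8: sp2
C9: sp ✓
C10: sp ✓
C11: sp3
C12: sp3
C1, C2, C3, C4, C9, C10 → 6 sp carbons.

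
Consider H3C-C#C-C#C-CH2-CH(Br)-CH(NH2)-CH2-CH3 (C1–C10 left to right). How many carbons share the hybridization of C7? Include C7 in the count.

6

C7 is sp3 (only σ bonds).
C1: sp3 ✓
C2: sp
C3: sp
C4: sp
C5: sp
C6: sp3 ✓
C7: sp3 ✓
C8: sp3 ✓
C9: sp3 ✓
C10: sp3 ✓
6 carbons are sp3.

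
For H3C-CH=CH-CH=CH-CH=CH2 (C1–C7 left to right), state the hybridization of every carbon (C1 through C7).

C1 carries 4 σ bonds, giving a steric number of 4, so it is sp3.
C2 (3 σ bonds, plus one π bond) has steric number 3: sp2.
C3 has 3 σ bonds, plus one π bond: steric number 3 → sp2.
C4 — 3 σ bonds, plus one π bond. Steric number 3, so sp2.
C5: 3 σ bonds, plus one π bond; 3 regions of electron density → sp2.
C6: 3 σ bonds, plus one π bond — 3 electron domains, sp2.
C7 — 3 σ bonds, plus one π bond. Steric number 3, so sp2.

C1 sp3, C2 sp2, C3 sp2, C4 sp2, C5 sp2, C6 sp2, C7 sp2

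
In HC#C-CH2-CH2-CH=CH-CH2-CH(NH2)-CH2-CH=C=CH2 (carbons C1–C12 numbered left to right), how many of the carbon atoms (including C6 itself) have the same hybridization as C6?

4

C6 is sp2 (one π bond).
C1: sp
C2: sp
C3: sp3
C4: sp3
C5: sp2 ✓
C6: sp2 ✓
C7: sp3
C8: sp3
C9: sp3
C10: sp2 ✓
C11: sp
C12: sp2 ✓
4 carbons are sp2.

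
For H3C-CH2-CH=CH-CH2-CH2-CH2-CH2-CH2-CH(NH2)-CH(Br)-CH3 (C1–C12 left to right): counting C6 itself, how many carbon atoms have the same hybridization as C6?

C6 is sp3 (only σ bonds).
C1: sp3 ✓
C2: sp3 ✓
C3: sp2
C4: sp2
C5: sp3 ✓
C6: sp3 ✓
C7: sp3 ✓
C8: sp3 ✓
C9: sp3 ✓
C10: sp3 ✓
C11: sp3 ✓
C12: sp3 ✓
10 carbons are sp3.

10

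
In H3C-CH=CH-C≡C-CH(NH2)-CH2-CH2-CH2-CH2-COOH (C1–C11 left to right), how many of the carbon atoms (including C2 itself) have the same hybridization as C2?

C2 is sp2 (one π bond).
C1: sp3
C2: sp2 ✓
C3: sp2 ✓
C4: sp
C5: sp
C6: sp3
C7: sp3
C8: sp3
C9: sp3
C10: sp3
C11: sp2 ✓
3 carbons are sp2.

3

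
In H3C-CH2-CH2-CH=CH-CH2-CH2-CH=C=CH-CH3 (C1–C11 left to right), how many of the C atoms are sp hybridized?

C1: sp3
C2: sp3
C3: sp3
C4: sp2
C5: sp2
C6: sp3
C7: sp3
C8: sp2
C9: sp ✓
C10: sp2
C11: sp3
C9 → 1 sp carbon.

1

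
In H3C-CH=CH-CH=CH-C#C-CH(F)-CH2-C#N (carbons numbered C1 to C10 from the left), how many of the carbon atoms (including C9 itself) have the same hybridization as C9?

C9 is sp3 (only σ bonds).
C1: sp3 ✓
C2: sp2
C3: sp2
C4: sp2
C5: sp2
C6: sp
C7: sp
C8: sp3 ✓
C9: sp3 ✓
C10: sp
3 carbons are sp3.

3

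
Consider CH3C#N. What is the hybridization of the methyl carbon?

sp³

The methyl carbon has 4 σ bonds: steric number 4 → sp3.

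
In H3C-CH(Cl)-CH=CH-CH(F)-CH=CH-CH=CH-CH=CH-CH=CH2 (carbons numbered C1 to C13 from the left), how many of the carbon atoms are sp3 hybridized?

3

C1: sp3 ✓
C2: sp3 ✓
C3: sp2
C4: sp2
C5: sp3 ✓
C6: sp2
C7: sp2
C8: sp2
C9: sp2
C10: sp2
C11: sp2
C12: sp2
C13: sp2
C1, C2, C5 → 3 sp3 carbons.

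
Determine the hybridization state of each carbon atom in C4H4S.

sp²

Each carbon atom has 3 σ bonds, plus one π bond: steric number 3 → sp2.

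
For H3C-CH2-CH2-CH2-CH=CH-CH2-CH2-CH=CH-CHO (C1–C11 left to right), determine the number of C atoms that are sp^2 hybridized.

C1: sp3
C2: sp3
C3: sp3
C4: sp3
C5: sp2 ✓
C6: sp2 ✓
C7: sp3
C8: sp3
C9: sp2 ✓
C10: sp2 ✓
C11: sp2 ✓
C5, C6, C9, C10, C11 → 5 sp2 carbons.

5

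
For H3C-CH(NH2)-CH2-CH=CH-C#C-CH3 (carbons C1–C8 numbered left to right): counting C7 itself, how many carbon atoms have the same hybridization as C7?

C7 is sp (two π bonds).
C1: sp3
C2: sp3
C3: sp3
C4: sp2
C5: sp2
C6: sp ✓
C7: sp ✓
C8: sp3
2 carbons are sp.

2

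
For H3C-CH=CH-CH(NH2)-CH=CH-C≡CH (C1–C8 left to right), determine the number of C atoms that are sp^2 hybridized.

4

C1: sp3
C2: sp2 ✓
C3: sp2 ✓
C4: sp3
C5: sp2 ✓
C6: sp2 ✓
C7: sp
C8: sp
C2, C3, C5, C6 → 4 sp2 carbons.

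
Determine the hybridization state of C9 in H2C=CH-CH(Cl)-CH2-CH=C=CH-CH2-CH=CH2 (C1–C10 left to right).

C9 is sp2: 3 σ bonds, plus one π bond, 3 electron-density regions.

sp2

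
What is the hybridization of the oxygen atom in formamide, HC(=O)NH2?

The oxygen atom has 1 σ bond and 2 lone pairs, plus one π bond: steric number 3 → sp2.

sp^2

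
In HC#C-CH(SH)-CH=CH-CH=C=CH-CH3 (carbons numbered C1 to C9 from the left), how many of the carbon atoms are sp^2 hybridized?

4

C1: sp
C2: sp
C3: sp3
C4: sp2 ✓
C5: sp2 ✓
C6: sp2 ✓
C7: sp
C8: sp2 ✓
C9: sp3
C4, C5, C6, C8 → 4 sp2 carbons.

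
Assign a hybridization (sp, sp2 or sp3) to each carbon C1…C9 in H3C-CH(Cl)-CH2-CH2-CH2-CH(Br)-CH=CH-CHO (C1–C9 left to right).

C1 sp3, C2 sp3, C3 sp3, C4 sp3, C5 sp3, C6 sp3, C7 sp2, C8 sp2, C9 sp2

C1 carries 4 σ bonds, giving a steric number of 4, so it is sp3.
C2: 4 σ bonds; 4 regions of electron density → sp3.
C3: 4 σ bonds; 4 regions of electron density → sp3.
C4 — 4 σ bonds. Steric number 4, so sp3.
C5 is sp3: 4 σ bonds, 4 electron-density regions.
C6: 4 σ bonds — 4 electron domains, sp3.
C7 carries 3 σ bonds, plus one π bond, giving a steric number of 3, so it is sp2.
C8: 3 σ bonds, plus one π bond; 3 regions of electron density → sp2.
C9 has 3 σ bonds, plus one π bond: steric number 3 → sp2.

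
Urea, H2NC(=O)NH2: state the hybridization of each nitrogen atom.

Both N lone pairs are conjugated with the C=O; planar sp2.

sp^2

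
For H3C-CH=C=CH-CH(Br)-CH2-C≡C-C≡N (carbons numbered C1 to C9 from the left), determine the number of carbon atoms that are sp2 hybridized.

C1: sp3
C2: sp2 ✓
C3: sp
C4: sp2 ✓
C5: sp3
C6: sp3
C7: sp
C8: sp
C9: sp
C2, C4 → 2 sp2 carbons.

2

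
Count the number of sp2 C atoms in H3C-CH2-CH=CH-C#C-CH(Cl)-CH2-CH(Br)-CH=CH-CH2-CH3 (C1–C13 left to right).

C1: sp3
C2: sp3
C3: sp2 ✓
C4: sp2 ✓
C5: sp
C6: sp
C7: sp3
C8: sp3
C9: sp3
C10: sp2 ✓
C11: sp2 ✓
C12: sp3
C13: sp3
C3, C4, C10, C11 → 4 sp2 carbons.

4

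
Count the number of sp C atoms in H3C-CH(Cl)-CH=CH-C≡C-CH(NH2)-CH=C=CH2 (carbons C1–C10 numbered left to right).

3

C1: sp3
C2: sp3
C3: sp2
C4: sp2
C5: sp ✓
C6: sp ✓
C7: sp3
C8: sp2
C9: sp ✓
C10: sp2
C5, C6, C9 → 3 sp carbons.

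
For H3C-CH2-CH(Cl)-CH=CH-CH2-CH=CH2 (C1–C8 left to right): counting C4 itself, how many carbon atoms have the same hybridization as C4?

C4 is sp2 (one π bond).
C1: sp3
C2: sp3
C3: sp3
C4: sp2 ✓
C5: sp2 ✓
C6: sp3
C7: sp2 ✓
C8: sp2 ✓
4 carbons are sp2.

4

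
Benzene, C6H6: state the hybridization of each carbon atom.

sp2

Every ring carbon has three σ bonds and contributes one p electron to the aromatic π system.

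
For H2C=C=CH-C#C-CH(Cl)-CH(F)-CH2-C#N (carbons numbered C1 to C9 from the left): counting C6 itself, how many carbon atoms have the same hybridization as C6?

C6 is sp3 (only σ bonds).
C1: sp2
C2: sp
C3: sp2
C4: sp
C5: sp
C6: sp3 ✓
C7: sp3 ✓
C8: sp3 ✓
C9: sp
3 carbons are sp3.

3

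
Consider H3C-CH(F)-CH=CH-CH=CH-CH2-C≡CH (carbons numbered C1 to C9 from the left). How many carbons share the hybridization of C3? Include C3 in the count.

C3 is sp2 (one π bond).
C1: sp3
C2: sp3
C3: sp2 ✓
C4: sp2 ✓
C5: sp2 ✓
C6: sp2 ✓
C7: sp3
C8: sp
C9: sp
4 carbons are sp2.

4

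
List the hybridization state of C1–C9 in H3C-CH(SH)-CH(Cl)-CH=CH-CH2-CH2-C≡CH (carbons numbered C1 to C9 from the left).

C1 sp3, C2 sp3, C3 sp3, C4 sp2, C5 sp2, C6 sp3, C7 sp3, C8 sp, C9 sp

C1 is sp3: 4 σ bonds, 4 electron-density regions.
C2 (4 σ bonds) has steric number 4: sp3.
C3: 4 σ bonds; 4 regions of electron density → sp3.
C4 has 3 σ bonds, plus one π bond: steric number 3 → sp2.
C5 — 3 σ bonds, plus one π bond. Steric number 3, so sp2.
C6 (4 σ bonds) has steric number 4: sp3.
C7: 4 σ bonds — 4 electron domains, sp3.
C8 has 2 σ bonds, plus two π bonds: steric number 2 → sp.
C9 — 2 σ bonds, plus two π bonds. Steric number 2, so sp.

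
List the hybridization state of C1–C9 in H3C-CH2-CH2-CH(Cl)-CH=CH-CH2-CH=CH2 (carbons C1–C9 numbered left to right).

C1 sp3, C2 sp3, C3 sp3, C4 sp3, C5 sp2, C6 sp2, C7 sp3, C8 sp2, C9 sp2

C1: 4 σ bonds — 4 electron domains, sp3.
C2 — 4 σ bonds. Steric number 4, so sp3.
C3: 4 σ bonds; 4 regions of electron density → sp3.
C4 is sp3: 4 σ bonds, 4 electron-density regions.
C5 (3 σ bonds, plus one π bond) has steric number 3: sp2.
C6: 3 σ bonds, plus one π bond — 3 electron domains, sp2.
C7: 4 σ bonds — 4 electron domains, sp3.
C8: 3 σ bonds, plus one π bond; 3 regions of electron density → sp2.
C9: 3 σ bonds, plus one π bond; 3 regions of electron density → sp2.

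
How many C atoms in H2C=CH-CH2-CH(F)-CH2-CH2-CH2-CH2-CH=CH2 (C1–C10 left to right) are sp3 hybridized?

C1: sp2
C2: sp2
C3: sp3 ✓
C4: sp3 ✓
C5: sp3 ✓
C6: sp3 ✓
C7: sp3 ✓
C8: sp3 ✓
C9: sp2
C10: sp2
C3, C4, C5, C6, C7, C8 → 6 sp3 carbons.

6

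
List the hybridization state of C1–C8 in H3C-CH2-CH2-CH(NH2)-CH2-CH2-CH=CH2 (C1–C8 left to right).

C1 (4 σ bonds) has steric number 4: sp3.
C2 — 4 σ bonds. Steric number 4, so sp3.
C3 — 4 σ bonds. Steric number 4, so sp3.
C4: 4 σ bonds — 4 electron domains, sp3.
C5 (4 σ bonds) has steric number 4: sp3.
C6 carries 4 σ bonds, giving a steric number of 4, so it is sp3.
C7: 3 σ bonds, plus one π bond; 3 regions of electron density → sp2.
C8 is sp2: 3 σ bonds, plus one π bond, 3 electron-density regions.

C1 sp3, C2 sp3, C3 sp3, C4 sp3, C5 sp3, C6 sp3, C7 sp2, C8 sp2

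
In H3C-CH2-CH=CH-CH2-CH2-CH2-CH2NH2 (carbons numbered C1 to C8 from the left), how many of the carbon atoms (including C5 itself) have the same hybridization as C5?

6

C5 is sp3 (only σ bonds).
C1: sp3 ✓
C2: sp3 ✓
C3: sp2
C4: sp2
C5: sp3 ✓
C6: sp3 ✓
C7: sp3 ✓
C8: sp3 ✓
6 carbons are sp3.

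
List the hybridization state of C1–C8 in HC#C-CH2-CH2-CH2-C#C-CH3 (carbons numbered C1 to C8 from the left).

C1 — 2 σ bonds, plus two π bonds. Steric number 2, so sp.
C2 — 2 σ bonds, plus two π bonds. Steric number 2, so sp.
C3: 4 σ bonds; 4 regions of electron density → sp3.
C4 (4 σ bonds) has steric number 4: sp3.
C5 (4 σ bonds) has steric number 4: sp3.
C6 has 2 σ bonds, plus two π bonds: steric number 2 → sp.
C7 — 2 σ bonds, plus two π bonds. Steric number 2, so sp.
C8 has 4 σ bonds: steric number 4 → sp3.

C1 sp, C2 sp, C3 sp3, C4 sp3, C5 sp3, C6 sp, C7 sp, C8 sp3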